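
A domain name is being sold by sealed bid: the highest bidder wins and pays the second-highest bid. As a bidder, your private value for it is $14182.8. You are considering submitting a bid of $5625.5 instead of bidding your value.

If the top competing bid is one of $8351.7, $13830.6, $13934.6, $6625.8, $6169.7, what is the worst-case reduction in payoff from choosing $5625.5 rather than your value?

$8013.1

$8351.7: truthful gives $5831.1, deviation gives $0 → loss $5831.1.
$13830.6: truthful gives $352.2, deviation gives $0 → loss $352.2.
$13934.6: truthful gives $248.2, deviation gives $0 → loss $248.2.
$6625.8: truthful gives $7557, deviation gives $0 → loss $7557.
$6169.7: truthful gives $8013.1, deviation gives $0 → loss $8013.1.
Maximum loss: $8013.1.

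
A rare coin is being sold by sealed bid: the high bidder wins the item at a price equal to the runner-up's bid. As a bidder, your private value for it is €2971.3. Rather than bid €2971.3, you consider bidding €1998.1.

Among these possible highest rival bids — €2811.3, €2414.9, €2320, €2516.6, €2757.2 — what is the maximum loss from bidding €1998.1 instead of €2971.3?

€2811.3: truthful gives €160, deviation gives €0 → loss €160.
€2414.9: truthful gives €556.4, deviation gives €0 → loss €556.4.
€2320: truthful gives €651.3, deviation gives €0 → loss €651.3.
€2516.6: truthful gives €454.7, deviation gives €0 → loss €454.7.
€2757.2: truthful gives €214.1, deviation gives €0 → loss €214.1.
Maximum loss: €651.3.

€651.3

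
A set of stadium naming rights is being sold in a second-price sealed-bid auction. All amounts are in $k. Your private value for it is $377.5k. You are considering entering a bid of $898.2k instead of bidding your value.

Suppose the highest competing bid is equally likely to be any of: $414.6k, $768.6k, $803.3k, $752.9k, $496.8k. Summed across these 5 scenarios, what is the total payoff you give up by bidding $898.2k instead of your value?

$1348.7k

The deviation costs you only when the competing bid falls strictly between $377.5k and $898.2k; elsewhere both bids give the same outcome.
$414.6k: truthful payoff $0k, deviation payoff −$37.1k → loss $37.1k.
$768.6k: truthful payoff $0k, deviation payoff −$391.1k → loss $391.1k.
$803.3k: truthful payoff $0k, deviation payoff −$425.8k → loss $425.8k.
$752.9k: truthful payoff $0k, deviation payoff −$375.4k → loss $375.4k.
$496.8k: truthful payoff $0k, deviation payoff −$119.3k → loss $119.3k.
Total loss = $37.1k + $391.1k + $425.8k + $375.4k + $119.3k = $1348.7k.
Truthful bidding weakly dominates here: raising your bid can only win items priced above your value, and lowering it can only forfeit items priced below.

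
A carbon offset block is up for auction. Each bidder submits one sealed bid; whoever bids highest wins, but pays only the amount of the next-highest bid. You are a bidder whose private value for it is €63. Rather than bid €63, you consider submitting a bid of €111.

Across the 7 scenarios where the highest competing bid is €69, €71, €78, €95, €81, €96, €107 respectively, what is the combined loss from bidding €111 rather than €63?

€156

The deviation costs you only when the competing bid falls strictly between €63 and €111; elsewhere both bids give the same outcome.
€69: truthful payoff €0, deviation payoff −€6 → loss €6.
€71: truthful payoff €0, deviation payoff −€8 → loss €8.
€78: truthful payoff €0, deviation payoff −€15 → loss €15.
€95: truthful payoff €0, deviation payoff −€32 → loss €32.
€81: truthful payoff €0, deviation payoff −€18 → loss €18.
€96: truthful payoff €0, deviation payoff −€33 → loss €33.
€107: truthful payoff €0, deviation payoff −€44 → loss €44.
Total loss = €6 + €8 + €15 + €32 + €18 + €33 + €44 = €156.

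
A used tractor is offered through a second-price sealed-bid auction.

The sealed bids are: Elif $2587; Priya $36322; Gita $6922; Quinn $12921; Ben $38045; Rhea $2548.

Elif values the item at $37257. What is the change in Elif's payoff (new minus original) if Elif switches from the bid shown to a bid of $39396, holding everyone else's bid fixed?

−$788

The highest bid among the other bidders is $38045; Elif's bid doesn't change that.
Original bid $2587: Elif is not highest (top rival bid is $38045); payoff $0.
Alternative bid $39396: Elif is highest, pays the top rival bid $38045; payoff $37257 − $38045 = −$788.
Change in payoff = −$788 − ($0) = −$788.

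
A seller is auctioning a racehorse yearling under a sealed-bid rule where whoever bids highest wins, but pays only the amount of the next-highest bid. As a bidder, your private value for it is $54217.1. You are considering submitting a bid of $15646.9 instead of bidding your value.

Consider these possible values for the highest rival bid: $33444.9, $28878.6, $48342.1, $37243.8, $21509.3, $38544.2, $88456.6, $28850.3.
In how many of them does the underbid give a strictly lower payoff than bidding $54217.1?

7

The deviation hurts exactly when the highest competing bid lies strictly between $15646.9 and $54217.1 — underbidding then forfeits a profitable win.
$33444.9: inside the interval → strictly worse (loss $20772.2).
$28878.6: inside the interval → strictly worse (loss $25338.5).
$48342.1: inside the interval → strictly worse (loss $5875).
$37243.8: inside the interval → strictly worse (loss $16973.3).
$21509.3: inside the interval → strictly worse (loss $32707.8).
$38544.2: inside the interval → strictly worse (loss $15672.9).
$88456.6: above both → same outcome either way.
$28850.3: inside the interval → strictly worse (loss $25366.8).
Count: 7.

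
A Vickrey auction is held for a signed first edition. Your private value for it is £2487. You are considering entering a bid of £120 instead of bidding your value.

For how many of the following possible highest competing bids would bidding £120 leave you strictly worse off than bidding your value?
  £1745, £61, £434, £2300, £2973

The deviation hurts exactly when the highest competing bid lies strictly between £120 and £2487 — underbidding then forfeits a profitable win.
£1745: inside the interval → strictly worse (loss £742).
£61: below both → same outcome either way.
£434: inside the interval → strictly worse (loss £2053).
£2300: inside the interval → strictly worse (loss £187).
£2973: above both → same outcome either way.
Count: 3.

3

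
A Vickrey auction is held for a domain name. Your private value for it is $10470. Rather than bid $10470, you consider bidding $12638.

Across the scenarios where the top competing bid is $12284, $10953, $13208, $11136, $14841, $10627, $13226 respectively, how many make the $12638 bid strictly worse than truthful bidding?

The deviation hurts exactly when the highest competing bid lies strictly between $10470 and $12638 — overbidding then wins at a price above your value.
$12284: inside the interval → strictly worse (loss $1814).
$10953: inside the interval → strictly worse (loss $483).
$13208: above both → same outcome either way.
$11136: inside the interval → strictly worse (loss $666).
$14841: above both → same outcome either way.
$10627: inside the interval → strictly worse (loss $157).
$13226: above both → same outcome either way.
Count: 4.

4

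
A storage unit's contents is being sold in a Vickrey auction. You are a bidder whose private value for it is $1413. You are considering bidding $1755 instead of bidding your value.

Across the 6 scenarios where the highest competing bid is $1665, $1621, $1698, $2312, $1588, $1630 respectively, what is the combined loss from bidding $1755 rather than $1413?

The deviation costs you only when the competing bid falls strictly between $1413 and $1755; elsewhere both bids give the same outcome.
$1665: truthful payoff $0, deviation payoff −$252 → loss $252.
$1621: truthful payoff $0, deviation payoff −$208 → loss $208.
$1698: truthful payoff $0, deviation payoff −$285 → loss $285.
$2312: outcomes coincide → loss $0.
$1588: truthful payoff $0, deviation payoff −$175 → loss $175.
$1630: truthful payoff $0, deviation payoff −$217 → loss $217.
Total loss = $252 + $208 + $285 + $175 + $217 = $1137.

$1137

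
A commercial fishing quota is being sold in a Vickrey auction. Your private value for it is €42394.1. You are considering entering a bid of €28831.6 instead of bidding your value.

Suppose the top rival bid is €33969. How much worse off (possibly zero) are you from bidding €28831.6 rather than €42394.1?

Bidding your value €42394.1: you win (since €42394.1 > €33969) and pay €33969. Payoff €8425.1.
Bidding €28831.6: you lose. Payoff €0.
The competing bid €33969 lies between your shaded bid and your value, so underbidding forfeits an item you could have won at a profitable price.
Loss from deviating = €8425.1 − (€0) = €8425.1.
Because the price is fixed by the runner-up's bid, deviating from your value can only change a good outcome into a bad one — never the reverse.

€8425.1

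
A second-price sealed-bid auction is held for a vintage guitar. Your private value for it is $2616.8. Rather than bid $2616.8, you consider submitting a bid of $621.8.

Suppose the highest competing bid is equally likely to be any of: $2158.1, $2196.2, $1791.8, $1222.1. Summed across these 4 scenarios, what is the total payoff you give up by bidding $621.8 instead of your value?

The deviation costs you only when the competing bid falls strictly between $621.8 and $2616.8; elsewhere both bids give the same outcome.
$2158.1: truthful payoff $458.7, deviation payoff $0 → loss $458.7.
$2196.2: truthful payoff $420.6, deviation payoff $0 → loss $420.6.
$1791.8: truthful payoff $825, deviation payoff $0 → loss $825.
$1222.1: truthful payoff $1394.7, deviation payoff $0 → loss $1394.7.
Total loss = $458.7 + $420.6 + $825 + $1394.7 = $3099.

$3099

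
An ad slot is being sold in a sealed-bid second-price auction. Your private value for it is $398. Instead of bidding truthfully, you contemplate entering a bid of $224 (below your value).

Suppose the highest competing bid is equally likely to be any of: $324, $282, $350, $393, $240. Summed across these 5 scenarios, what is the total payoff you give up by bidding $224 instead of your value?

The deviation costs you only when the competing bid falls strictly between $224 and $398; elsewhere both bids give the same outcome.
$324: truthful payoff $74, deviation payoff $0 → loss $74.
$282: truthful payoff $116, deviation payoff $0 → loss $116.
$350: truthful payoff $48, deviation payoff $0 → loss $48.
$393: truthful payoff $5, deviation payoff $0 → loss $5.
$240: truthful payoff $158, deviation payoff $0 → loss $158.
Total loss = $74 + $116 + $48 + $5 + $158 = $401.

$401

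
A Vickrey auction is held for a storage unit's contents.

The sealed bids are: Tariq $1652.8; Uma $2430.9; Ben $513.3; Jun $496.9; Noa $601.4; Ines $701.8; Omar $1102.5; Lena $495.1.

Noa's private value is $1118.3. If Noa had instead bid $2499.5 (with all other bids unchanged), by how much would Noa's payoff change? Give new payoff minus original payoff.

The highest bid among the other bidders is $2430.9; Noa's bid doesn't change that.
Original bid $601.4: Noa is not highest (top rival bid is $2430.9); payoff $0.
Alternative bid $2499.5: Noa is highest, pays the top rival bid $2430.9; payoff $1118.3 − $2430.9 = −$1312.6.
Change in payoff = −$1312.6 − ($0) = −$1312.6.

−$1312.6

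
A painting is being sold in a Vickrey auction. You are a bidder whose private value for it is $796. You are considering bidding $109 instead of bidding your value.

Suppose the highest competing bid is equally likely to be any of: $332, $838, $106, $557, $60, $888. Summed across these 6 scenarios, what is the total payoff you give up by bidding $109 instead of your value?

The deviation costs you only when the competing bid falls strictly between $109 and $796; elsewhere both bids give the same outcome.
$332: truthful payoff $464, deviation payoff $0 → loss $464.
$838: outcomes coincide → loss $0.
$106: outcomes coincide → loss $0.
$557: truthful payoff $239, deviation payoff $0 → loss $239.
$60: outcomes coincide → loss $0.
$888: outcomes coincide → loss $0.
Total loss = $464 + $239 = $703.

$703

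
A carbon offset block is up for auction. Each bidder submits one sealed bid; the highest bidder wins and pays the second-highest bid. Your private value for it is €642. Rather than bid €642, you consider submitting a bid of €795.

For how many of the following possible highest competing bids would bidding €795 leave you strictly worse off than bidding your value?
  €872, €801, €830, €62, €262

The deviation hurts exactly when the highest competing bid lies strictly between €642 and €795 — overbidding then wins at a price above your value.
€872: above both → same outcome either way.
€801: above both → same outcome either way.
€830: above both → same outcome either way.
€62: below both → same outcome either way.
€262: below both → same outcome either way.
Count: 0.

0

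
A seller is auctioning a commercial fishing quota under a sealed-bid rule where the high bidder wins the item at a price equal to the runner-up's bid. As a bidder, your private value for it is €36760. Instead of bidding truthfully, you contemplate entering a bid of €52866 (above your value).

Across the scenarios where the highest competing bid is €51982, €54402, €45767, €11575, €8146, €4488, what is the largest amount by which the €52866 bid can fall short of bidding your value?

€51982: truthful gives €0, deviation gives −€15222 → loss €15222.
€54402: same outcome either way → loss €0.
€45767: truthful gives €0, deviation gives −€9007 → loss €9007.
€11575: same outcome either way → loss €0.
€8146: same outcome either way → loss €0.
€4488: same outcome either way → loss €0.
Maximum loss: €15222.

€15222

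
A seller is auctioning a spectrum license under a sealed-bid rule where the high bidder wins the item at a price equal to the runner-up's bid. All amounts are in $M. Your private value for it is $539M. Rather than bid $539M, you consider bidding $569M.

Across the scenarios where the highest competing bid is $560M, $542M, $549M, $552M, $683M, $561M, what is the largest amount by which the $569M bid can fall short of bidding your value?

$560M: truthful gives $0M, deviation gives −$21M → loss $21M.
$542M: truthful gives $0M, deviation gives −$3M → loss $3M.
$549M: truthful gives $0M, deviation gives −$10M → loss $10M.
$552M: truthful gives $0M, deviation gives −$13M → loss $13M.
$683M: same outcome either way → loss $0M.
$561M: truthful gives $0M, deviation gives −$22M → loss $22M.
Maximum loss: $22M.

$22M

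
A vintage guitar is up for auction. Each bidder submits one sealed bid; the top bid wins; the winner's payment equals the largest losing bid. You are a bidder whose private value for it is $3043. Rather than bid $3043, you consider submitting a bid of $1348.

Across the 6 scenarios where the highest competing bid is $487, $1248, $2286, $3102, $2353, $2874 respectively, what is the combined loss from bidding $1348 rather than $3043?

$1616

The deviation costs you only when the competing bid falls strictly between $1348 and $3043; elsewhere both bids give the same outcome.
$487: outcomes coincide → loss $0.
$1248: outcomes coincide → loss $0.
$2286: truthful payoff $757, deviation payoff $0 → loss $757.
$3102: outcomes coincide → loss $0.
$2353: truthful payoff $690, deviation payoff $0 → loss $690.
$2874: truthful payoff $169, deviation payoff $0 → loss $169.
Total loss = $757 + $690 + $169 = $1616.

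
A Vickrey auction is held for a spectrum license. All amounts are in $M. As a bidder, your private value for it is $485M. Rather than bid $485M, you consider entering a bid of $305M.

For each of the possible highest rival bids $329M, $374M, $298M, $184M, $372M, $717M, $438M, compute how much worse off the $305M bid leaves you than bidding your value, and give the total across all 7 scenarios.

The deviation costs you only when the competing bid falls strictly between $305M and $485M; elsewhere both bids give the same outcome.
$329M: truthful payoff $156M, deviation payoff $0M → loss $156M.
$374M: truthful payoff $111M, deviation payoff $0M → loss $111M.
$298M: outcomes coincide → loss $0M.
$184M: outcomes coincide → loss $0M.
$372M: truthful payoff $113M, deviation payoff $0M → loss $113M.
$717M: outcomes coincide → loss $0M.
$438M: truthful payoff $47M, deviation payoff $0M → loss $47M.
Total loss = $156M + $111M + $113M + $47M = $427M.

$427M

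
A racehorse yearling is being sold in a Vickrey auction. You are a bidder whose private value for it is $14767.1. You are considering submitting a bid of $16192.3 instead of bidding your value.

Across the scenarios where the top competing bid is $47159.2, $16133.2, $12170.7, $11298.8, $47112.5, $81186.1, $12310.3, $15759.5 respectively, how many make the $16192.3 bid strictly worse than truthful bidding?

2

The deviation hurts exactly when the highest competing bid lies strictly between $14767.1 and $16192.3 — overbidding then wins at a price above your value.
$47159.2: above both → same outcome either way.
$16133.2: inside the interval → strictly worse (loss $1366.1).
$12170.7: below both → same outcome either way.
$11298.8: below both → same outcome either way.
$47112.5: above both → same outcome either way.
$81186.1: above both → same outcome either way.
$12310.3: below both → same outcome either way.
$15759.5: inside the interval → strictly worse (loss $992.4).
Count: 2.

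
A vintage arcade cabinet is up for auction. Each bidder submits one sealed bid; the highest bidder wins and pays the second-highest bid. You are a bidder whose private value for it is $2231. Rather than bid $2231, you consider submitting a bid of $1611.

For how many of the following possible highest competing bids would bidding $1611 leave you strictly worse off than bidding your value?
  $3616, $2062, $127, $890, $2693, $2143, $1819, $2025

4

The deviation hurts exactly when the highest competing bid lies strictly between $1611 and $2231 — underbidding then forfeits a profitable win.
$3616: above both → same outcome either way.
$2062: inside the interval → strictly worse (loss $169).
$127: below both → same outcome either way.
$890: below both → same outcome either way.
$2693: above both → same outcome either way.
$2143: inside the interval → strictly worse (loss $88).
$1819: inside the interval → strictly worse (loss $412).
$2025: inside the interval → strictly worse (loss $206).
Count: 4.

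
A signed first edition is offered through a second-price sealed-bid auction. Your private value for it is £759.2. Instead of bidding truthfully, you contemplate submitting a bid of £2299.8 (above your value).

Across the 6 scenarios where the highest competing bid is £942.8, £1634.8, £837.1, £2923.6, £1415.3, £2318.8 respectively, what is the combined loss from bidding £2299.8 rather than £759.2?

The deviation costs you only when the competing bid falls strictly between £759.2 and £2299.8; elsewhere both bids give the same outcome.
£942.8: truthful payoff £0, deviation payoff −£183.6 → loss £183.6.
£1634.8: truthful payoff £0, deviation payoff −£875.6 → loss £875.6.
£837.1: truthful payoff £0, deviation payoff −£77.9 → loss £77.9.
£2923.6: outcomes coincide → loss £0.
£1415.3: truthful payoff £0, deviation payoff −£656.1 → loss £656.1.
£2318.8: outcomes coincide → loss £0.
Total loss = £183.6 + £875.6 + £77.9 + £656.1 = £1793.2.

£1793.2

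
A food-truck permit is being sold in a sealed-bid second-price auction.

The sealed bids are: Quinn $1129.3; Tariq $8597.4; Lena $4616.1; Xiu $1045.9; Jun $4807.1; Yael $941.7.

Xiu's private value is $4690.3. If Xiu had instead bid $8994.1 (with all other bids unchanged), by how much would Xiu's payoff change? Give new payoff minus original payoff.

The highest bid among the other bidders is $8597.4; Xiu's bid doesn't change that.
Original bid $1045.9: Xiu is not highest (top rival bid is $8597.4); payoff $0.
Alternative bid $8994.1: Xiu is highest, pays the top rival bid $8597.4; payoff $4690.3 − $8597.4 = −$3907.1.
Change in payoff = −$3907.1 − ($0) = −$3907.1.

−$3907.1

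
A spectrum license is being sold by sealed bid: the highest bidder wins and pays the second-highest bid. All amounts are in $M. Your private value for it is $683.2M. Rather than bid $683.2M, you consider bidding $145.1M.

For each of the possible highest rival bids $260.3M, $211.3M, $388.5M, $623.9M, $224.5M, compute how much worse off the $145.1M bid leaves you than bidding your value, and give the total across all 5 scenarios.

$1707.5M

The deviation costs you only when the competing bid falls strictly between $145.1M and $683.2M; elsewhere both bids give the same outcome.
$260.3M: truthful payoff $422.9M, deviation payoff $0M → loss $422.9M.
$211.3M: truthful payoff $471.9M, deviation payoff $0M → loss $471.9M.
$388.5M: truthful payoff $294.7M, deviation payoff $0M → loss $294.7M.
$623.9M: truthful payoff $59.3M, deviation payoff $0M → loss $59.3M.
$224.5M: truthful payoff $458.7M, deviation payoff $0M → loss $458.7M.
Total loss = $422.9M + $471.9M + $294.7M + $59.3M + $458.7M = $1707.5M.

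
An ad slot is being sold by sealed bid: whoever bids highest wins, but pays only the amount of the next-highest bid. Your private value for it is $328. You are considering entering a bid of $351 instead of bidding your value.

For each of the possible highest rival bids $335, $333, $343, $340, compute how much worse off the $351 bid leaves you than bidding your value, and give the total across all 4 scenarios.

$39

The deviation costs you only when the competing bid falls strictly between $328 and $351; elsewhere both bids give the same outcome.
$335: truthful payoff $0, deviation payoff −$7 → loss $7.
$333: truthful payoff $0, deviation payoff −$5 → loss $5.
$343: truthful payoff $0, deviation payoff −$15 → loss $15.
$340: truthful payoff $0, deviation payoff −$12 → loss $12.
Total loss = $7 + $5 + $15 + $12 = $39.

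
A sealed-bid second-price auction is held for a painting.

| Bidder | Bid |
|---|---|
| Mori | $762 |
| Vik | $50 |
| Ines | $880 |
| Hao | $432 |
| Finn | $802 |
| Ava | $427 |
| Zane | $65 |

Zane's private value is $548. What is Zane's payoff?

$0

Highest bid: Ines at $880, so Ines wins.
Second-highest bid: Finn at $802 — that is the price the winner pays.
Zane did not win, so Zane pays nothing and receives nothing: payoff $0.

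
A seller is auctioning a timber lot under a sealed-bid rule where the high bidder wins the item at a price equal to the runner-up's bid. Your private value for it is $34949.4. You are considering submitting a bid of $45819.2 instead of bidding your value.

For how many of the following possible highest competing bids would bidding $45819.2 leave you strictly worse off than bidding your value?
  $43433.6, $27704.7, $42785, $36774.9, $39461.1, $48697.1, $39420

The deviation hurts exactly when the highest competing bid lies strictly between $34949.4 and $45819.2 — overbidding then wins at a price above your value.
$43433.6: inside the interval → strictly worse (loss $8484.2).
$27704.7: below both → same outcome either way.
$42785: inside the interval → strictly worse (loss $7835.6).
$36774.9: inside the interval → strictly worse (loss $1825.5).
$39461.1: inside the interval → strictly worse (loss $4511.7).
$48697.1: above both → same outcome either way.
$39420: inside the interval → strictly worse (loss $4470.6).
Count: 5.

5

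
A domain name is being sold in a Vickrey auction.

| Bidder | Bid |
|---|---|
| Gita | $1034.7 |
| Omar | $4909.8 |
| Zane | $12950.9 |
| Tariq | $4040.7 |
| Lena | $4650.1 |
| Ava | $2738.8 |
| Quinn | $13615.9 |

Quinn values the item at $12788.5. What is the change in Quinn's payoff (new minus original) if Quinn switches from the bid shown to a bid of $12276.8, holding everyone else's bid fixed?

The highest bid among the other bidders is $12950.9; Quinn's bid doesn't change that.
Original bid $13615.9: Quinn is highest, pays the top rival bid $12950.9; payoff $12788.5 − $12950.9 = −$162.4.
Alternative bid $12276.8: Quinn is not highest (top rival bid is $12950.9); payoff $0.
Change in payoff = $0 − (−$162.4) = $162.4.

$162.4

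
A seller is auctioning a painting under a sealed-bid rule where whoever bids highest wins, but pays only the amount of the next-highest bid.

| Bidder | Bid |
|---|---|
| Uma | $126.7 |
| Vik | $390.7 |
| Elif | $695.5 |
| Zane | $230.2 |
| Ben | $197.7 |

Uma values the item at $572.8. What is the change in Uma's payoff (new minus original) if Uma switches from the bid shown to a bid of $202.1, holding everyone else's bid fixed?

$0

The highest bid among the other bidders is $695.5; Uma's bid doesn't change that.
Original bid $126.7: Uma is not highest (top rival bid is $695.5); payoff $0.
Alternative bid $202.1: Uma is not highest (top rival bid is $695.5); payoff $0.
Change in payoff = $0 − ($0) = $0.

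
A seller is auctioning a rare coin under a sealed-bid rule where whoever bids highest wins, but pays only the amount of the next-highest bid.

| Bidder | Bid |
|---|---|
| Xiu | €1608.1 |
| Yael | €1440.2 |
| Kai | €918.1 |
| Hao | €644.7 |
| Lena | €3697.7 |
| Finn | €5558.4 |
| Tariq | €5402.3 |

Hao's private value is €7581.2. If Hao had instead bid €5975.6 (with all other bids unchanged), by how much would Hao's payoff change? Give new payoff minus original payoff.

€2022.8

The highest bid among the other bidders is €5558.4; Hao's bid doesn't change that.
Original bid €644.7: Hao is not highest (top rival bid is €5558.4); payoff €0.
Alternative bid €5975.6: Hao is highest, pays the top rival bid €5558.4; payoff €7581.2 − €5558.4 = €2022.8.
Change in payoff = €2022.8 − (€0) = €2022.8.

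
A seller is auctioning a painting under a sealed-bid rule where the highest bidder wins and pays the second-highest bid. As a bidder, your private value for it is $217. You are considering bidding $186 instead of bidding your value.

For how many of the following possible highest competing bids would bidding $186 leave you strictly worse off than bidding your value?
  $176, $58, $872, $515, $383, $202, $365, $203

The deviation hurts exactly when the highest competing bid lies strictly between $186 and $217 — underbidding then forfeits a profitable win.
$176: below both → same outcome either way.
$58: below both → same outcome either way.
$872: above both → same outcome either way.
$515: above both → same outcome either way.
$383: above both → same outcome either way.
$202: inside the interval → strictly worse (loss $15).
$365: above both → same outcome either way.
$203: inside the interval → strictly worse (loss $14).
Count: 2.

2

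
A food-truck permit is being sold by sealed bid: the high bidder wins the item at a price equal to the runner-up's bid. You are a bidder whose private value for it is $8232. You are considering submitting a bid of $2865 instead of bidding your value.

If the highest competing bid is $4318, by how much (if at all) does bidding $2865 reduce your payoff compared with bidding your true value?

$3914

Bidding your value $8232: you win (since $8232 > $4318) and pay $4318. Payoff $3914.
Bidding $2865: you lose. Payoff $0.
The competing bid $4318 lies between your shaded bid and your value, so underbidding forfeits an item you could have won at a profitable price.
Loss from deviating = $3914 − ($0) = $3914.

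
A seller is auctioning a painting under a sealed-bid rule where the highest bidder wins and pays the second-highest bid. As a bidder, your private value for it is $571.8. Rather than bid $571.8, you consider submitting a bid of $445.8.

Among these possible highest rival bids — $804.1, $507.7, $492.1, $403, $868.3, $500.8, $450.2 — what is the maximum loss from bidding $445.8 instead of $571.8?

$121.6

$804.1: same outcome either way → loss $0.
$507.7: truthful gives $64.1, deviation gives $0 → loss $64.1.
$492.1: truthful gives $79.7, deviation gives $0 → loss $79.7.
$403: same outcome either way → loss $0.
$868.3: same outcome either way → loss $0.
$500.8: truthful gives $71, deviation gives $0 → loss $71.
$450.2: truthful gives $121.6, deviation gives $0 → loss $121.6.
Maximum loss: $121.6.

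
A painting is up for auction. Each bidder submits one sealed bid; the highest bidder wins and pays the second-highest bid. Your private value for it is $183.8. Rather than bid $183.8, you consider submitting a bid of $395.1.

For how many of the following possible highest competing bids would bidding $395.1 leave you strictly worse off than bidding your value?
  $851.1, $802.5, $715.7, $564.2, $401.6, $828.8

The deviation hurts exactly when the highest competing bid lies strictly between $183.8 and $395.1 — overbidding then wins at a price above your value.
$851.1: above both → same outcome either way.
$802.5: above both → same outcome either way.
$715.7: above both → same outcome either way.
$564.2: above both → same outcome either way.
$401.6: above both → same outcome either way.
$828.8: above both → same outcome either way.
Count: 0.

0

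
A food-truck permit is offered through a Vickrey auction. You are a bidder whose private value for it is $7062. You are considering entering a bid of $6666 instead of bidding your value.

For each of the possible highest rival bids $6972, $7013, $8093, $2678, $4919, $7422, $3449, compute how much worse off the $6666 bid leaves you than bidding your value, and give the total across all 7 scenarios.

$139

The deviation costs you only when the competing bid falls strictly between $6666 and $7062; elsewhere both bids give the same outcome.
$6972: truthful payoff $90, deviation payoff $0 → loss $90.
$7013: truthful payoff $49, deviation payoff $0 → loss $49.
$8093: outcomes coincide → loss $0.
$2678: outcomes coincide → loss $0.
$4919: outcomes coincide → loss $0.
$7422: outcomes coincide → loss $0.
$3449: outcomes coincide → loss $0.
Total loss = $90 + $49 = $139.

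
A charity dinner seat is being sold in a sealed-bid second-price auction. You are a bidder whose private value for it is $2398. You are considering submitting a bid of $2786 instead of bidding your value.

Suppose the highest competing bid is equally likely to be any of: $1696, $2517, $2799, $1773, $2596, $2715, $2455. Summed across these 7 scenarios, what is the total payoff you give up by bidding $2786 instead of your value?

$691

The deviation costs you only when the competing bid falls strictly between $2398 and $2786; elsewhere both bids give the same outcome.
$1696: outcomes coincide → loss $0.
$2517: truthful payoff $0, deviation payoff −$119 → loss $119.
$2799: outcomes coincide → loss $0.
$1773: outcomes coincide → loss $0.
$2596: truthful payoff $0, deviation payoff −$198 → loss $198.
$2715: truthful payoff $0, deviation payoff −$317 → loss $317.
$2455: truthful payoff $0, deviation payoff −$57 → loss $57.
Total loss = $119 + $198 + $317 + $57 = $691.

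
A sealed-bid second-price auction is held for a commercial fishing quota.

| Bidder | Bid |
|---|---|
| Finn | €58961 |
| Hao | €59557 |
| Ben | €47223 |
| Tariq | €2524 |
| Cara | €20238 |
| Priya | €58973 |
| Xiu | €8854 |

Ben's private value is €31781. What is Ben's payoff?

Highest bid: Hao at €59557, so Hao wins.
Second-highest bid: Priya at €58973 — that is the price the winner pays.
Ben did not win, so Ben pays nothing and receives nothing: payoff €0.

€0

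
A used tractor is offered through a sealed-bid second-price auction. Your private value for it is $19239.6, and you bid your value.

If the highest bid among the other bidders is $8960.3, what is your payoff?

$10279.3

Your bid $19239.6 exceeds the highest competing bid $8960.3, so you win.
In a second-price auction the winner pays the second-highest bid, $8960.3.
Payoff = value − price = $19239.6 − $8960.3 = $10279.3.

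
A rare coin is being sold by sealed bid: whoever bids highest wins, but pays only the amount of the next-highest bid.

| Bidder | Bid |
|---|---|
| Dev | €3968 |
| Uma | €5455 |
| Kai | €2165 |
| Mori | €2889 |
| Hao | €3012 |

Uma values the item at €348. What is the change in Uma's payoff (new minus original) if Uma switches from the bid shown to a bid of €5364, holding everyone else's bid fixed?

The highest bid among the other bidders is €3968; Uma's bid doesn't change that.
Original bid €5455: Uma is highest, pays the top rival bid €3968; payoff €348 − €3968 = −€3620.
Alternative bid €5364: Uma is highest, pays the top rival bid €3968; payoff €348 − €3968 = −€3620.
Change in payoff = −€3620 − (−€3620) = €0.

€0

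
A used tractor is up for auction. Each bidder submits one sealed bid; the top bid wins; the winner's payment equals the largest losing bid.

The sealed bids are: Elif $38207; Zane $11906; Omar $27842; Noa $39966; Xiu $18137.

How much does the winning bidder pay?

Highest bid: Noa at $39966, so Noa wins.
Second-highest bid: Elif at $38207 — that is the price the winner pays.

$38207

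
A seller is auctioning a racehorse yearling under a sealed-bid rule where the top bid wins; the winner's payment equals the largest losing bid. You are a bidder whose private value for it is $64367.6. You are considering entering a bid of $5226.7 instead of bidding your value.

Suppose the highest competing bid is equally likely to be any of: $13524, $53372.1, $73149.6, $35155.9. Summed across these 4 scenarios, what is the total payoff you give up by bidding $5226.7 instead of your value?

$91050.8

The deviation costs you only when the competing bid falls strictly between $5226.7 and $64367.6; elsewhere both bids give the same outcome.
$13524: truthful payoff $50843.6, deviation payoff $0 → loss $50843.6.
$53372.1: truthful payoff $10995.5, deviation payoff $0 → loss $10995.5.
$73149.6: outcomes coincide → loss $0.
$35155.9: truthful payoff $29211.7, deviation payoff $0 → loss $29211.7.
Total loss = $50843.6 + $10995.5 + $29211.7 = $91050.8.
Truthful bidding weakly dominates here: raising your bid can only win items priced above your value, and lowering it can only forfeit items priced below.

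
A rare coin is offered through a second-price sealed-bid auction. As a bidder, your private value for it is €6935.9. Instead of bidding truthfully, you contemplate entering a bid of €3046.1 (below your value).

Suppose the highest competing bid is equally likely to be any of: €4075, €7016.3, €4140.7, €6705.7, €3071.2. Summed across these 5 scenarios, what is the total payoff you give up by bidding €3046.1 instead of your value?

€9751

The deviation costs you only when the competing bid falls strictly between €3046.1 and €6935.9; elsewhere both bids give the same outcome.
€4075: truthful payoff €2860.9, deviation payoff €0 → loss €2860.9.
€7016.3: outcomes coincide → loss €0.
€4140.7: truthful payoff €2795.2, deviation payoff €0 → loss €2795.2.
€6705.7: truthful payoff €230.2, deviation payoff €0 → loss €230.2.
€3071.2: truthful payoff €3864.7, deviation payoff €0 → loss €3864.7.
Total loss = €2860.9 + €2795.2 + €230.2 + €3864.7 = €9751.
Truthful bidding weakly dominates here: raising your bid can only win items priced above your value, and lowering it can only forfeit items priced below.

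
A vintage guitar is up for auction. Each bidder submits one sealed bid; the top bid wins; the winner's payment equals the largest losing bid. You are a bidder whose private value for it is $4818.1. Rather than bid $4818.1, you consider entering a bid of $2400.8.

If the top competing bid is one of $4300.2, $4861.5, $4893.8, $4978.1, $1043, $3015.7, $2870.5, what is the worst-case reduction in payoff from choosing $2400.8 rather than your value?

$4300.2: truthful gives $517.9, deviation gives $0 → loss $517.9.
$4861.5: same outcome either way → loss $0.
$4893.8: same outcome either way → loss $0.
$4978.1: same outcome either way → loss $0.
$1043: same outcome either way → loss $0.
$3015.7: truthful gives $1802.4, deviation gives $0 → loss $1802.4.
$2870.5: truthful gives $1947.6, deviation gives $0 → loss $1947.6.
Maximum loss: $1947.6.

$1947.6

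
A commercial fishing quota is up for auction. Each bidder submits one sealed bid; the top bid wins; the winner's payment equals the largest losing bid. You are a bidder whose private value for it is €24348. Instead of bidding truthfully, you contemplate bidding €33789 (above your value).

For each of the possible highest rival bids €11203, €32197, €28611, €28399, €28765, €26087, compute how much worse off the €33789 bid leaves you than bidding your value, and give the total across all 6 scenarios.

The deviation costs you only when the competing bid falls strictly between €24348 and €33789; elsewhere both bids give the same outcome.
€11203: outcomes coincide → loss €0.
€32197: truthful payoff €0, deviation payoff −€7849 → loss €7849.
€28611: truthful payoff €0, deviation payoff −€4263 → loss €4263.
€28399: truthful payoff €0, deviation payoff −€4051 → loss €4051.
€28765: truthful payoff €0, deviation payoff −€4417 → loss €4417.
€26087: truthful payoff €0, deviation payoff −€1739 → loss €1739.
Total loss = €7849 + €4263 + €4051 + €4417 + €1739 = €22319.
In a second-price auction your bid sets only whether you win, not what you pay, so bidding your true value is weakly dominant.

€22319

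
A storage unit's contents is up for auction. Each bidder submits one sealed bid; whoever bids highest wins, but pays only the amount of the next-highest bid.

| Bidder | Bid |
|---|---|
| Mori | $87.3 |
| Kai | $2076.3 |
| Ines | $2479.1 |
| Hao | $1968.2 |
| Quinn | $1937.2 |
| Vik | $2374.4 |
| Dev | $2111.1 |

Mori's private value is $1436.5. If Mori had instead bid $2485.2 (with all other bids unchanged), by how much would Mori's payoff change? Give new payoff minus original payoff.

The highest bid among the other bidders is $2479.1; Mori's bid doesn't change that.
Original bid $87.3: Mori is not highest (top rival bid is $2479.1); payoff $0.
Alternative bid $2485.2: Mori is highest, pays the top rival bid $2479.1; payoff $1436.5 − $2479.1 = −$1042.6.
Change in payoff = −$1042.6 − ($0) = −$1042.6.

−$1042.6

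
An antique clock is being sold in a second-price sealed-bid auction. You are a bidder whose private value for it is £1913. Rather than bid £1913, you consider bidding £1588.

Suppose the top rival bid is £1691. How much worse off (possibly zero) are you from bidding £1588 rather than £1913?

£222

Bidding your value £1913: you win (since £1913 > £1691) and pay £1691. Payoff £222.
Bidding £1588: you lose. Payoff £0.
The competing bid £1691 lies between your shaded bid and your value, so underbidding forfeits an item you could have won at a profitable price.
Loss from deviating = £222 − (£0) = £222.
Because the price is fixed by the runner-up's bid, deviating from your value can only change a good outcome into a bad one — never the reverse.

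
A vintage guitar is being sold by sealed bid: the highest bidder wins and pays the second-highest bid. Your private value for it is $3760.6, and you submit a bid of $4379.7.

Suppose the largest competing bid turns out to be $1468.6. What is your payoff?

Your bid $4379.7 exceeds the highest competing bid $1468.6, so you win.
In a second-price auction the winner pays the second-highest bid, $1468.6.
Payoff = value − price = $3760.6 − $1468.6 = $2292.

$2292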